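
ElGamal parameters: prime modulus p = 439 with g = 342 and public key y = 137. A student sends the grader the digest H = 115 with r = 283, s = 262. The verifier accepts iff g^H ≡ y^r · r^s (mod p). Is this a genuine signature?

forged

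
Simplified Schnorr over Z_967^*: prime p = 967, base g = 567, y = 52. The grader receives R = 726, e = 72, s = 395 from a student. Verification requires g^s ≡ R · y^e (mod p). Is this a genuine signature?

g^s mod p:
567^2 = 321489 ≡ 445
567^4 ≡ 445^2 = 198025 ≡ 757
567^8 ≡ 757^2 = 573049 ≡ 585
567^16 ≡ 585^2 = 342225 ≡ 874
567^32 ≡ 874^2 = 763876 ≡ 913
567^64 ≡ 913^2 = 833569 ≡ 15
567^128 ≡ 15^2 = 225
567^256 ≡ 225^2 = 50625 ≡ 341
395 = 256 + 128 + 8 + 2 + 1, so 567^395 ≡ 341·225·585·445·567 ≡ 914 (mod 967)
R · y^e mod p:
52^2 = 2704 ≡ 770
52^4 ≡ 770^2 = 592900 ≡ 129
52^8 ≡ 129^2 = 16641 ≡ 202
52^16 ≡ 202^2 = 40804 ≡ 190
52^32 ≡ 190^2 = 36100 ≡ 321
52^64 ≡ 321^2 = 103041 ≡ 539
72 = 64 + 8, so 52^72 ≡ 539·202 ≡ 574 (mod 967)
726·574 = 416724 ≡ 914 (mod 967)
914 ≡ 914 (mod 967); signature holds.

genuine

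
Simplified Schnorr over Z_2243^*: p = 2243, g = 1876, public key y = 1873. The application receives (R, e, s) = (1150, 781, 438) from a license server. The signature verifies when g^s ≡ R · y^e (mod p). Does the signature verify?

does not verify

g^s mod p:
1876^438 mod 2243 = 1325
R · y^e mod p:
1873^781 mod 2243 = 295
1150·295 = 339250 ≡ 557 (mod 2243)
1325 ≠ 557; the check fails.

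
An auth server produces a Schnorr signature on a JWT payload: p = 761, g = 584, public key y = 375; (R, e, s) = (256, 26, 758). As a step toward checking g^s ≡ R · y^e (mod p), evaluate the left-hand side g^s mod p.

327

584^2 = 341056 ≡ 128
584^4 ≡ 128^2 = 16384 ≡ 403
584^8 ≡ 403^2 = 162409 ≡ 316
584^16 ≡ 316^2 = 99856 ≡ 165
584^32 ≡ 165^2 = 27225 ≡ 590
584^64 ≡ 590^2 = 348100 ≡ 323
584^128 ≡ 323^2 = 104329 ≡ 72
584^256 ≡ 72^2 = 5184 ≡ 618
584^512 ≡ 618^2 = 381924 ≡ 663
758 = 512 + 128 + 64 + 32 + 16 + 4 + 2, so 584^758 ≡ 663·72·323·590·165·403·128 ≡ 327 (mod 761)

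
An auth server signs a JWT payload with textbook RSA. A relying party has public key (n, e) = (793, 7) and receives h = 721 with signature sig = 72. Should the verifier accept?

accept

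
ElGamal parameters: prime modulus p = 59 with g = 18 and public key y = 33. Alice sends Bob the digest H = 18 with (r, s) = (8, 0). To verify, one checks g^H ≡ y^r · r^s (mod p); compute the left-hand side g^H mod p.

18^2 = 324 ≡ 29
18^4 ≡ 29^2 = 841 ≡ 15
18^8 ≡ 15^2 = 225 ≡ 48
18^16 ≡ 48^2 = 2304 ≡ 3
18 = 16 + 2, so 18^18 ≡ 3·29 ≡ 28 (mod 59)

28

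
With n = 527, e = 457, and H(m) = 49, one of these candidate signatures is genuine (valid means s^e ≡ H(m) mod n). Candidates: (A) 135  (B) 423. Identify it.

B

Candidate A: Squares mod 527: 135^1≡135, 135^2≡307, 135^4≡443, 135^8≡205, 135^16≡392, 135^32≡307, 135^64≡443, 135^128≡205, 135^256≡392; 457 = 256 + 128 + 64 + 8 + 1, so 135^457 ≡ 392·205·443·205·135 ≡ 509 (mod 527)
Candidate B: Squares mod 527: 423^1≡423, 423^2≡276, 423^4≡288, 423^8≡205, 423^16≡392, 423^32≡307, 423^64≡443, 423^128≡205, 423^256≡392; 457 = 256 + 128 + 64 + 8 + 1, so 423^457 ≡ 392·205·443·205·423 ≡ 49 (mod 527)
  → matches H(m) = 49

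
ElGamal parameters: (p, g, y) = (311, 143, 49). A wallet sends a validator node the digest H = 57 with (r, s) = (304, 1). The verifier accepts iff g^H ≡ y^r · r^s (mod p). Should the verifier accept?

Left side g^H mod p:
Squares mod 311: 143^1≡143, 143^2≡234, 143^4≡20, 143^8≡89, 143^16≡146, 143^32≡168
57 = 32 + 16 + 8 + 1, so 143^57 ≡ 168·146·89·143 ≡ 51 (mod 311)
Right side y^r · r^s mod p:
Squares mod 311: 49^1≡49, 49^2≡224, 49^4≡105, 49^8≡140, 49^16≡7, 49^32≡49, 49^64≡224, 49^128≡105, 49^256≡140
304 = 256 + 32 + 16, so 49^304 ≡ 140·49·7 ≡ 126 (mod 311)
304^1 mod 311 = 304
126·304 = 38304 ≡ 51 (mod 311)
51 ≡ 51 (mod 311), so the signature is genuine.

accept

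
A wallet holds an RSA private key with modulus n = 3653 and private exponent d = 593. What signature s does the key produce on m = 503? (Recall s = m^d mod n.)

m^2 ≡ 503^2 = 253009 ≡ 952
m^4 ≡ 952^2 = 906304 ≡ 360
m^8 ≡ 360^2 = 129600 ≡ 1745
m^16 ≡ 1745^2 = 3045025 ≡ 2076
m^32 ≡ 2076^2 = 4309776 ≡ 2889
m^64 ≡ 2889^2 = 8346321 ≡ 2869
m^128 ≡ 2869^2 = 8231161 ≡ 952
m^256 ≡ 952^2 = 906304 ≡ 360
m^512 ≡ 360^2 = 129600 ≡ 1745
593 = 512 + 64 + 16 + 1, so m^593 ≡ 1745·2869·2076·503 ≡ 2083 (mod 3653)

2083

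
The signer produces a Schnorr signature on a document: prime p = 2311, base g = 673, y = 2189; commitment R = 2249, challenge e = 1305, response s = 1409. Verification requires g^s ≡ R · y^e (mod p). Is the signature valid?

invalid

g^s mod p:
673^2 = 452929 ≡ 2284
673^4 ≡ 2284^2 = 5216656 ≡ 729
673^8 ≡ 729^2 = 531441 ≡ 2222
673^16 ≡ 2222^2 = 4937284 ≡ 988
673^32 ≡ 988^2 = 976144 ≡ 902
673^64 ≡ 902^2 = 813604 ≡ 132
673^128 ≡ 132^2 = 17424 ≡ 1247
673^256 ≡ 1247^2 = 1555009 ≡ 2017
673^512 ≡ 2017^2 = 4068289 ≡ 929
673^1024 ≡ 929^2 = 863041 ≡ 1038
1409 = 1024 + 256 + 128 + 1, so 673^1409 ≡ 1038·2017·1247·673 ≡ 1038 (mod 2311)
R · y^e mod p:
2189^2 = 4791721 ≡ 1018
2189^4 ≡ 1018^2 = 1036324 ≡ 996
2189^8 ≡ 996^2 = 992016 ≡ 597
2189^16 ≡ 597^2 = 356409 ≡ 515
2189^32 ≡ 515^2 = 265225 ≡ 1771
2189^64 ≡ 1771^2 = 3136441 ≡ 414
2189^128 ≡ 414^2 = 171396 ≡ 382
2189^256 ≡ 382^2 = 145924 ≡ 331
2189^512 ≡ 331^2 = 109561 ≡ 944
2189^1024 ≡ 944^2 = 891136 ≡ 1401
1305 = 1024 + 256 + 16 + 8 + 1, so 2189^1305 ≡ 1401·331·515·597·2189 ≡ 652 (mod 2311)
2249·652 = 1466348 ≡ 1174 (mod 2311)
1038 ≠ 1174; the check fails.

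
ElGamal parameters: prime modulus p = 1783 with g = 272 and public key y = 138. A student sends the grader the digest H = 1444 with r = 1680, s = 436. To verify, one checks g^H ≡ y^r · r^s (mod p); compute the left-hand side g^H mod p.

1680

272^2 = 73984 ≡ 881
272^4 ≡ 881^2 = 776161 ≡ 556
272^8 ≡ 556^2 = 309136 ≡ 677
272^16 ≡ 677^2 = 458329 ≡ 98
272^32 ≡ 98^2 = 9604 ≡ 689
272^64 ≡ 689^2 = 474721 ≡ 443
272^128 ≡ 443^2 = 196249 ≡ 119
272^256 ≡ 119^2 = 14161 ≡ 1680
272^512 ≡ 1680^2 = 2822400 ≡ 1694
272^1024 ≡ 1694^2 = 2869636 ≡ 789
1444 = 1024 + 256 + 128 + 32 + 4, so 272^1444 ≡ 789·1680·119·689·556 ≡ 1680 (mod 1783)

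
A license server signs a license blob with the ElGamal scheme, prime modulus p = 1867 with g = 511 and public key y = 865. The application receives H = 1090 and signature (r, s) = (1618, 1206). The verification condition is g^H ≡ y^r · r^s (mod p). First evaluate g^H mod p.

1623

511^1090 mod 1867 = 1623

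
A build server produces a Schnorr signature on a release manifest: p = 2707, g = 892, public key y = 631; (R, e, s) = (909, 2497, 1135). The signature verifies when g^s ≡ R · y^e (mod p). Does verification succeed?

g^s mod p:
Squares mod 2707: 892^1≡892, 892^2≡2513, 892^4≡2445, 892^8≡969, 892^16≡2339, 892^32≡74, 892^64≡62, 892^128≡1137, 892^256≡1530, 892^512≡2052, 892^1024≡1319
1135 = 1024 + 64 + 32 + 8 + 4 + 2 + 1, so 892^1135 ≡ 1319·62·74·969·2445·2513·892 ≡ 1657 (mod 2707)
R · y^e mod p:
Squares mod 2707: 631^1≡631, 631^2≡232, 631^4≡2391, 631^8≡2404, 631^16≡2478, 631^32≡1008, 631^64≡939, 631^128≡1946, 631^256≡2530, 631^512≡1552, 631^1024≡2181, 631^2048≡562
2497 = 2048 + 256 + 128 + 64 + 1, so 631^2497 ≡ 562·2530·1946·939·631 ≡ 1196 (mod 2707)
909·1196 = 1087164 ≡ 1657 (mod 2707)
1657 ≡ 1657 (mod 2707); signature holds.

passes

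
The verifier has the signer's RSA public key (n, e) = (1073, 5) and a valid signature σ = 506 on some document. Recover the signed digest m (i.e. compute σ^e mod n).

σ^5 mod 1073 = 992

992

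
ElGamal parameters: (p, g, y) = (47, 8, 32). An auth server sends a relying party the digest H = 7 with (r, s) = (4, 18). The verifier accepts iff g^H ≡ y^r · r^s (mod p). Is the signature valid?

Left side g^H mod p:
8^7 mod 47 = 12
Right side y^r · r^s mod p:
32^4 mod 47 = 6
4^18 mod 47 = 14
6·14 = 84 ≡ 37 (mod 47)
12 ≠ 37, so verification fails.

invalid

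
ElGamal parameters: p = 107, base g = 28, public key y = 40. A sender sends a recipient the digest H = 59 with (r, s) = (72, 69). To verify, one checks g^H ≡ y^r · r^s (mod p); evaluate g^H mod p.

32

28^59 mod 107 = 32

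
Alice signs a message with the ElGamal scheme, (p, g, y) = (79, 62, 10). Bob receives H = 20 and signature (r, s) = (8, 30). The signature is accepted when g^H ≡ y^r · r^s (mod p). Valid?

yes

Left side g^H mod p:
62^2 = 3844 ≡ 52
62^4 ≡ 52^2 = 2704 ≡ 18
62^8 ≡ 18^2 = 324 ≡ 8
62^16 ≡ 8^2 = 64
20 = 16 + 4, so 62^20 ≡ 64·18 ≡ 46 (mod 79)
Right side y^r · r^s mod p:
10^2 = 100 ≡ 21
10^4 ≡ 21^2 = 441 ≡ 46
10^8 ≡ 46^2 = 2116 ≡ 62
8^2 = 64
8^4 ≡ 64^2 = 4096 ≡ 67
8^8 ≡ 67^2 = 4489 ≡ 65
8^16 ≡ 65^2 = 4225 ≡ 38
30 = 16 + 8 + 4 + 2, so 8^30 ≡ 38·65·67·64 ≡ 67 (mod 79)
62·67 = 4154 ≡ 46 (mod 79)
46 ≡ 46 (mod 79), so the signature is genuine.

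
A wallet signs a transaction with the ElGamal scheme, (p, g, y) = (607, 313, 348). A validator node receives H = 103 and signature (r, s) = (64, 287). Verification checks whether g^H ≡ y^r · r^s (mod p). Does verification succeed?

passes

Left side g^H mod p:
313^2 = 97969 ≡ 242
313^4 ≡ 242^2 = 58564 ≡ 292
313^8 ≡ 292^2 = 85264 ≡ 284
313^16 ≡ 284^2 = 80656 ≡ 532
313^32 ≡ 532^2 = 283024 ≡ 162
313^64 ≡ 162^2 = 26244 ≡ 143
103 = 64 + 32 + 4 + 2 + 1, so 313^103 ≡ 143·162·292·242·313 ≡ 242 (mod 607)
Right side y^r · r^s mod p:
348^2 = 121104 ≡ 311
348^4 ≡ 311^2 = 96721 ≡ 208
348^8 ≡ 208^2 = 43264 ≡ 167
348^16 ≡ 167^2 = 27889 ≡ 574
348^32 ≡ 574^2 = 329476 ≡ 482
348^64 ≡ 482^2 = 232324 ≡ 450
64^2 = 4096 ≡ 454
64^4 ≡ 454^2 = 206116 ≡ 343
64^8 ≡ 343^2 = 117649 ≡ 498
64^16 ≡ 498^2 = 248004 ≡ 348
64^32 ≡ 348^2 = 121104 ≡ 311
64^64 ≡ 311^2 = 96721 ≡ 208
64^128 ≡ 208^2 = 43264 ≡ 167
64^256 ≡ 167^2 = 27889 ≡ 574
287 = 256 + 16 + 8 + 4 + 2 + 1, so 64^287 ≡ 574·348·498·343·454·64 ≡ 532 (mod 607)
450·532 = 239400 ≡ 242 (mod 607)
242 ≡ 242 (mod 607), so the signature is genuine.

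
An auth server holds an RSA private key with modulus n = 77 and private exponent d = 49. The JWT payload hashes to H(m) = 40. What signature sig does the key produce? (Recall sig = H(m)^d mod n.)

Squares mod 77: (H(m))^1≡40, (H(m))^2≡60, (H(m))^4≡58, (H(m))^8≡53, (H(m))^16≡37, (H(m))^32≡60
49 = 32 + 16 + 1, so (H(m))^49 ≡ 60·37·40 ≡ 19 (mod 77)

19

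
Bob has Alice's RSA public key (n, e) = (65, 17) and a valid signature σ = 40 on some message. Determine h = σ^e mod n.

40

Squares mod 65: σ^1≡40, σ^2≡40, σ^4≡40, σ^8≡40, σ^16≡40
17 = 16 + 1, so σ^17 ≡ 40·40 ≡ 40 (mod 65)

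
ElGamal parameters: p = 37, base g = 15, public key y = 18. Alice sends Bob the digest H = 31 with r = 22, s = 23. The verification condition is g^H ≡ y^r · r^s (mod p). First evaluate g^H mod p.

17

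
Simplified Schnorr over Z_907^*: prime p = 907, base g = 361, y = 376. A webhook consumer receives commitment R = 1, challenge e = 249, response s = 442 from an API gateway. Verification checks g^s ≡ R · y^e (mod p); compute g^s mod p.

361^2 = 130321 ≡ 620
361^4 ≡ 620^2 = 384400 ≡ 739
361^8 ≡ 739^2 = 546121 ≡ 107
361^16 ≡ 107^2 = 11449 ≡ 565
361^32 ≡ 565^2 = 319225 ≡ 868
361^64 ≡ 868^2 = 753424 ≡ 614
361^128 ≡ 614^2 = 376996 ≡ 591
361^256 ≡ 591^2 = 349281 ≡ 86
442 = 256 + 128 + 32 + 16 + 8 + 2, so 361^442 ≡ 86·591·868·565·107·620 ≡ 782 (mod 907)

782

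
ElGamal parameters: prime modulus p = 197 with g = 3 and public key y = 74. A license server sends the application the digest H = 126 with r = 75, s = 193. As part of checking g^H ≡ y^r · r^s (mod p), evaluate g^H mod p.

161

Squares mod 197: 3^1≡3, 3^2≡9, 3^4≡81, 3^8≡60, 3^16≡54, 3^32≡158, 3^64≡142
126 = 64 + 32 + 16 + 8 + 4 + 2, so 3^126 ≡ 142·158·54·60·81·9 ≡ 161 (mod 197)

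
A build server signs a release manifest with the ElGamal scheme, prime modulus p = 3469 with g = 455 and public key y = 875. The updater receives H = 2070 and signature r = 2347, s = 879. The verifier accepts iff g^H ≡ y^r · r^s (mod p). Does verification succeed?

fails

Left side g^H mod p:
Squares mod 3469: 455^1≡455, 455^2≡2354, 455^4≡1323, 455^8≡1953, 455^16≡1778, 455^32≡1025, 455^64≡2987, 455^128≡3370, 455^256≡2863, 455^512≡2991, 455^1024≡2999, 455^2048≡2353
2070 = 2048 + 16 + 4 + 2, so 455^2070 ≡ 2353·1778·1323·2354 ≡ 945 (mod 3469)
Right side y^r · r^s mod p:
Squares mod 3469: 875^1≡875, 875^2≡2445, 875^4≡938, 875^8≡2187, 875^16≡2687, 875^32≡980, 875^64≡2956, 875^128≡2994, 875^256≡140, 875^512≡2255, 875^1024≡2940, 875^2048≡2321
2347 = 2048 + 256 + 32 + 8 + 2 + 1, so 875^2347 ≡ 2321·140·980·2187·2445·875 ≡ 602 (mod 3469)
Squares mod 3469: 2347^1≡2347, 2347^2≡3106, 2347^4≡3416, 2347^8≡2809, 2347^16≡1975, 2347^32≡1469, 2347^64≡243, 2347^128≡76, 2347^256≡2307, 2347^512≡803
879 = 512 + 256 + 64 + 32 + 8 + 4 + 2 + 1, so 2347^879 ≡ 803·2307·243·1469·2809·3416·3106·2347 ≡ 2943 (mod 3469)
602·2943 = 1771686 ≡ 2496 (mod 3469)
945 ≠ 2496, so verification fails.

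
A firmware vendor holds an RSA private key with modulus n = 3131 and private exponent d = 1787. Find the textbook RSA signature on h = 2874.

508

Squares mod 3131: h^1≡2874, h^2≡298, h^4≡1136, h^8≡524, h^16≡2179, h^32≡1445, h^64≡2779, h^128≡1795, h^256≡226, h^512≡980, h^1024≡2314
1787 = 1024 + 512 + 128 + 64 + 32 + 16 + 8 + 2 + 1, so h^1787 ≡ 2314·980·1795·2779·1445·2179·524·298·2874 ≡ 508 (mod 3131)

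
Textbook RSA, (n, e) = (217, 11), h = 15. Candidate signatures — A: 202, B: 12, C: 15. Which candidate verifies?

Candidate A: Squares mod 217: 202^1≡202, 202^2≡8, 202^4≡64, 202^8≡190; 11 = 8 + 2 + 1, so 202^11 ≡ 190·8·202 ≡ 202 (mod 217)
Candidate B: Squares mod 217: 12^1≡12, 12^2≡144, 12^4≡121, 12^8≡102; 11 = 8 + 2 + 1, so 12^11 ≡ 102·144·12 ≡ 52 (mod 217)
Candidate C: Squares mod 217: 15^1≡15, 15^2≡8, 15^4≡64, 15^8≡190; 11 = 8 + 2 + 1, so 15^11 ≡ 190·8·15 ≡ 15 (mod 217)
  → matches h = 15

C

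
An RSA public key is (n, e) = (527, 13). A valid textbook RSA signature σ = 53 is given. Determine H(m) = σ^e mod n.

168

Squares mod 527: σ^1≡53, σ^2≡174, σ^4≡237, σ^8≡307
13 = 8 + 4 + 1, so σ^13 ≡ 307·237·53 ≡ 168 (mod 527)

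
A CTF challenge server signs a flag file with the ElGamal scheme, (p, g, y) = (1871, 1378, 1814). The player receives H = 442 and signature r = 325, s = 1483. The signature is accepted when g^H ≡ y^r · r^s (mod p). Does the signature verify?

verifies

Left side g^H mod p:
1378^2 = 1898884 ≡ 1690
1378^4 ≡ 1690^2 = 2856100 ≡ 954
1378^8 ≡ 954^2 = 910116 ≡ 810
1378^16 ≡ 810^2 = 656100 ≡ 1250
1378^32 ≡ 1250^2 = 1562500 ≡ 215
1378^64 ≡ 215^2 = 46225 ≡ 1321
1378^128 ≡ 1321^2 = 1745041 ≡ 1269
1378^256 ≡ 1269^2 = 1610361 ≡ 1301
442 = 256 + 128 + 32 + 16 + 8 + 2, so 1378^442 ≡ 1301·1269·215·1250·810·1690 ≡ 544 (mod 1871)
Right side y^r · r^s mod p:
1814^2 = 3290596 ≡ 1378
1814^4 ≡ 1378^2 = 1898884 ≡ 1690
1814^8 ≡ 1690^2 = 2856100 ≡ 954
1814^16 ≡ 954^2 = 910116 ≡ 810
1814^32 ≡ 810^2 = 656100 ≡ 1250
1814^64 ≡ 1250^2 = 1562500 ≡ 215
1814^128 ≡ 215^2 = 46225 ≡ 1321
1814^256 ≡ 1321^2 = 1745041 ≡ 1269
325 = 256 + 64 + 4 + 1, so 1814^325 ≡ 1269·215·1690·1814 ≡ 1519 (mod 1871)
325^2 = 105625 ≡ 849
325^4 ≡ 849^2 = 720801 ≡ 466
325^8 ≡ 466^2 = 217156 ≡ 120
325^16 ≡ 120^2 = 14400 ≡ 1303
325^32 ≡ 1303^2 = 1697809 ≡ 812
325^64 ≡ 812^2 = 659344 ≡ 752
325^128 ≡ 752^2 = 565504 ≡ 462
325^256 ≡ 462^2 = 213444 ≡ 150
325^512 ≡ 150^2 = 22500 ≡ 48
325^1024 ≡ 48^2 = 2304 ≡ 433
1483 = 1024 + 256 + 128 + 64 + 8 + 2 + 1, so 325^1483 ≡ 433·150·462·752·120·849·325 ≡ 1019 (mod 1871)
1519·1019 = 1547861 ≡ 544 (mod 1871)
544 ≡ 544 (mod 1871), so the signature is genuine.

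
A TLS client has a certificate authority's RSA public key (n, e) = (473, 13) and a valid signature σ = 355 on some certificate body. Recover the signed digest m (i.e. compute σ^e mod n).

434

σ^2 ≡ 355^2 = 126025 ≡ 207
σ^4 ≡ 207^2 = 42849 ≡ 279
σ^8 ≡ 279^2 = 77841 ≡ 269
13 = 8 + 4 + 1, so σ^13 ≡ 269·279·355 ≡ 434 (mod 473)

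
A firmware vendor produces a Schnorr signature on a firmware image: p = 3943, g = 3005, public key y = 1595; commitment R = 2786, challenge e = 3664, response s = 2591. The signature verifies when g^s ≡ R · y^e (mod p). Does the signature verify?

does not verify

g^s mod p:
3005^2591 mod 3943 = 3482
R · y^e mod p:
1595^3664 mod 3943 = 3081
2786·3081 = 8583666 ≡ 3698 (mod 3943)
3482 ≠ 3698; the check fails.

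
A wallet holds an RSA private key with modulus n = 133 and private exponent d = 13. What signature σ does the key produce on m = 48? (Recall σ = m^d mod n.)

m^2 ≡ 48^2 = 2304 ≡ 43
m^4 ≡ 43^2 = 1849 ≡ 120
m^8 ≡ 120^2 = 14400 ≡ 36
13 = 8 + 4 + 1, so m^13 ≡ 36·120·48 ≡ 13 (mod 133)

13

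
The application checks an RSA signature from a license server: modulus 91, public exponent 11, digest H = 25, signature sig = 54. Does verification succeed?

fails

sig^2 ≡ 54^2 = 2916 ≡ 4
sig^4 ≡ 4^2 = 16
sig^8 ≡ 16^2 = 256 ≡ 74
11 = 8 + 2 + 1, so sig^11 ≡ 74·4·54 ≡ 59 (mod 91)
sig^11 mod 91 = 59, but H = 25.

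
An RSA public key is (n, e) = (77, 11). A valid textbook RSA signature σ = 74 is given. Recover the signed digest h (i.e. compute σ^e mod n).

σ^2 ≡ 74^2 = 5476 ≡ 9
σ^4 ≡ 9^2 = 81 ≡ 4
σ^8 ≡ 4^2 = 16
11 = 8 + 2 + 1, so σ^11 ≡ 16·9·74 ≡ 30 (mod 77)

30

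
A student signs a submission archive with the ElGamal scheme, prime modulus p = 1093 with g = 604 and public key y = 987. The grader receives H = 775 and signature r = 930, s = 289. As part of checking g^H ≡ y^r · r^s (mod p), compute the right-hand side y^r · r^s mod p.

987^930 mod 1093 = 372
930^289 mod 1093 = 794
y^r · r^s ≡ 372·794 = 295368 ≡ 258 (mod 1093)

258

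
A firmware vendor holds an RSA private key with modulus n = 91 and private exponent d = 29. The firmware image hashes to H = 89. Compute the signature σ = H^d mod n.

59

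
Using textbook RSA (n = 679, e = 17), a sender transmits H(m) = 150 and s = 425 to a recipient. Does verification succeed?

s^2 ≡ 425^2 = 180625 ≡ 11
s^4 ≡ 11^2 = 121
s^8 ≡ 121^2 = 14641 ≡ 382
s^16 ≡ 382^2 = 145924 ≡ 618
17 = 16 + 1, so s^17 ≡ 618·425 ≡ 556 (mod 679)
556 ≠ 150, so verification fails.

fails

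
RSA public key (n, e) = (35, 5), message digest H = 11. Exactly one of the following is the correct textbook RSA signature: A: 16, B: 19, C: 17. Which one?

Candidate A: 16^5 mod 35 = 11
  → matches H = 11
Candidate B: 19^5 mod 35 = 24
Candidate C: 17^5 mod 35 = 12

A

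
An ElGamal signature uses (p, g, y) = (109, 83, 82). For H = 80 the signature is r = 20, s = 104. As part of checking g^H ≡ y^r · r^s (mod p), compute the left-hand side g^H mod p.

21

83^2 = 6889 ≡ 22
83^4 ≡ 22^2 = 484 ≡ 48
83^8 ≡ 48^2 = 2304 ≡ 15
83^16 ≡ 15^2 = 225 ≡ 7
83^32 ≡ 7^2 = 49
83^64 ≡ 49^2 = 2401 ≡ 3
80 = 64 + 16, so 83^80 ≡ 3·7 ≡ 21 (mod 109)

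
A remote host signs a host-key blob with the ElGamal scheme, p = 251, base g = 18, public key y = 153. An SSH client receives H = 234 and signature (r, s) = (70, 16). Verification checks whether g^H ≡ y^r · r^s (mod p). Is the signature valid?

Left side g^H mod p:
Squares mod 251: 18^1≡18, 18^2≡73, 18^4≡58, 18^8≡101, 18^16≡161, 18^32≡68, 18^64≡106, 18^128≡192
234 = 128 + 64 + 32 + 8 + 2, so 18^234 ≡ 192·106·68·101·73 ≡ 198 (mod 251)
Right side y^r · r^s mod p:
Squares mod 251: 153^1≡153, 153^2≡66, 153^4≡89, 153^8≡140, 153^16≡22, 153^32≡233, 153^64≡73
70 = 64 + 4 + 2, so 153^70 ≡ 73·89·66 ≡ 94 (mod 251)
Squares mod 251: 70^1≡70, 70^2≡131, 70^4≡93, 70^8≡115, 70^16≡173
70^16 ≡ 173 (mod 251)
94·173 = 16262 ≡ 198 (mod 251)
198 ≡ 198 (mod 251), so the signature is genuine.

valid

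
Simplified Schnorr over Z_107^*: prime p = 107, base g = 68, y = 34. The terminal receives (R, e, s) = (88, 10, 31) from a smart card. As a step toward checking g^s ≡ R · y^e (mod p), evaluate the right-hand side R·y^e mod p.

21

34^10 mod 107 = 89
R · y^e ≡ 88·89 = 7832 ≡ 21 (mod 107)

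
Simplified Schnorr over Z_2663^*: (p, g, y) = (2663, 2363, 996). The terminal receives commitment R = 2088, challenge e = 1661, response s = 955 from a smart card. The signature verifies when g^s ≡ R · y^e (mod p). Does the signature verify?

g^s mod p:
Squares mod 2663: 2363^1≡2363, 2363^2≡2121, 2363^4≡834, 2363^8≡513, 2363^16≡2195, 2363^32≡658, 2363^64≡1558, 2363^128≡1371, 2363^256≡2226, 2363^512≡1896
955 = 512 + 256 + 128 + 32 + 16 + 8 + 2 + 1, so 2363^955 ≡ 1896·2226·1371·658·2195·513·2121·2363 ≡ 2153 (mod 2663)
R · y^e mod p:
Squares mod 2663: 996^1≡996, 996^2≡1380, 996^4≡355, 996^8≡864, 996^16≡856, 996^32≡411, 996^64≡1152, 996^128≡930, 996^256≡2088, 996^512≡413, 996^1024≡137
1661 = 1024 + 512 + 64 + 32 + 16 + 8 + 4 + 1, so 996^1661 ≡ 137·413·1152·411·856·864·355·996 ≡ 1645 (mod 2663)
2088·1645 = 3434760 ≡ 2153 (mod 2663)
2153 ≡ 2153 (mod 2663); signature holds.

verifies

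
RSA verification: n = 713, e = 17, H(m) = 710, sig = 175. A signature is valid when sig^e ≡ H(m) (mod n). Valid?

sig^2 ≡ 175^2 = 30625 ≡ 679
sig^4 ≡ 679^2 = 461041 ≡ 443
sig^8 ≡ 443^2 = 196249 ≡ 174
sig^16 ≡ 174^2 = 30276 ≡ 330
17 = 16 + 1, so sig^17 ≡ 330·175 ≡ 710 (mod 713)
Since 710 equals the digest 710, verification succeeds.

yes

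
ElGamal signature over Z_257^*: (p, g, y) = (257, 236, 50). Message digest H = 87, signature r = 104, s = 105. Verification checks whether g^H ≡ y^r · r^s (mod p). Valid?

Left side g^H mod p:
236^2 = 55696 ≡ 184
236^4 ≡ 184^2 = 33856 ≡ 189
236^8 ≡ 189^2 = 35721 ≡ 255
236^16 ≡ 255^2 = 65025 ≡ 4
236^32 ≡ 4^2 = 16
236^64 ≡ 16^2 = 256
87 = 64 + 16 + 4 + 2 + 1, so 236^87 ≡ 256·4·189·184·236 ≡ 122 (mod 257)
Right side y^r · r^s mod p:
50^2 = 2500 ≡ 187
50^4 ≡ 187^2 = 34969 ≡ 17
50^8 ≡ 17^2 = 289 ≡ 32
50^16 ≡ 32^2 = 1024 ≡ 253
50^32 ≡ 253^2 = 64009 ≡ 16
50^64 ≡ 16^2 = 256
104 = 64 + 32 + 8, so 50^104 ≡ 256·16·32 ≡ 2 (mod 257)
104^2 = 10816 ≡ 22
104^4 ≡ 22^2 = 484 ≡ 227
104^8 ≡ 227^2 = 51529 ≡ 129
104^16 ≡ 129^2 = 16641 ≡ 193
104^32 ≡ 193^2 = 37249 ≡ 241
104^64 ≡ 241^2 = 58081 ≡ 256
105 = 64 + 32 + 8 + 1, so 104^105 ≡ 256·241·129·104 ≡ 61 (mod 257)
2·61 = 122 ≡ 122 (mod 257)
122 ≡ 122 (mod 257), so the signature is genuine.

yes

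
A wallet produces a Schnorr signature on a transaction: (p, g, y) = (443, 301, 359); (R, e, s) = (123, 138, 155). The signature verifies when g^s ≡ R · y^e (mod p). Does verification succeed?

g^s mod p:
Squares mod 443: 301^1≡301, 301^2≡229, 301^4≡167, 301^8≡423, 301^16≡400, 301^32≡77, 301^64≡170, 301^128≡105
155 = 128 + 16 + 8 + 2 + 1, so 301^155 ≡ 105·400·423·229·301 ≡ 41 (mod 443)
R · y^e mod p:
Squares mod 443: 359^1≡359, 359^2≡411, 359^4≡138, 359^8≡438, 359^16≡25, 359^32≡182, 359^64≡342, 359^128≡12
138 = 128 + 8 + 2, so 359^138 ≡ 12·438·411 ≡ 148 (mod 443)
123·148 = 18204 ≡ 41 (mod 443)
41 ≡ 41 (mod 443); signature holds.

passes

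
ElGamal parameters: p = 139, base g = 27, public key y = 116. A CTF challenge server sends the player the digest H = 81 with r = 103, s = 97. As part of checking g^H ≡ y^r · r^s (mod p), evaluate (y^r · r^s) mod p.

116^2 = 13456 ≡ 112
116^4 ≡ 112^2 = 12544 ≡ 34
116^8 ≡ 34^2 = 1156 ≡ 44
116^16 ≡ 44^2 = 1936 ≡ 129
116^32 ≡ 129^2 = 16641 ≡ 100
116^64 ≡ 100^2 = 10000 ≡ 131
103 = 64 + 32 + 4 + 2 + 1, so 116^103 ≡ 131·100·34·112·116 ≡ 80 (mod 139)
103^2 = 10609 ≡ 45
103^4 ≡ 45^2 = 2025 ≡ 79
103^8 ≡ 79^2 = 6241 ≡ 125
103^16 ≡ 125^2 = 15625 ≡ 57
103^32 ≡ 57^2 = 3249 ≡ 52
103^64 ≡ 52^2 = 2704 ≡ 63
97 = 64 + 32 + 1, so 103^97 ≡ 63·52·103 ≡ 75 (mod 139)
y^r · r^s ≡ 80·75 = 6000 ≡ 23 (mod 139)

23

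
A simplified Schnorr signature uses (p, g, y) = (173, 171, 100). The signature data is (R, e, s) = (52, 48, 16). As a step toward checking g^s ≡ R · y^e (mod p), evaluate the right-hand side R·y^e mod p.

100^2 = 10000 ≡ 139
100^4 ≡ 139^2 = 19321 ≡ 118
100^8 ≡ 118^2 = 13924 ≡ 84
100^16 ≡ 84^2 = 7056 ≡ 136
100^32 ≡ 136^2 = 18496 ≡ 158
48 = 32 + 16, so 100^48 ≡ 158·136 ≡ 36 (mod 173)
R · y^e ≡ 52·36 = 1872 ≡ 142 (mod 173)

142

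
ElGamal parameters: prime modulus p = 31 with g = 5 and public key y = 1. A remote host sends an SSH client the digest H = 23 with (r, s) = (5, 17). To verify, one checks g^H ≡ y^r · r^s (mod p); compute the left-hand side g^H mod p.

Squares mod 31: 5^1≡5, 5^2≡25, 5^4≡5, 5^8≡25, 5^16≡5
23 = 16 + 4 + 2 + 1, so 5^23 ≡ 5·5·25·5 ≡ 25 (mod 31)

25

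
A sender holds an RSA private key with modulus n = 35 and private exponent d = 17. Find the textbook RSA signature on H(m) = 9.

4

(H(m))^2 ≡ 9^2 = 81 ≡ 11
(H(m))^4 ≡ 11^2 = 121 ≡ 16
(H(m))^8 ≡ 16^2 = 256 ≡ 11
(H(m))^16 ≡ 11^2 = 121 ≡ 16
17 = 16 + 1, so (H(m))^17 ≡ 16·9 ≡ 4 (mod 35)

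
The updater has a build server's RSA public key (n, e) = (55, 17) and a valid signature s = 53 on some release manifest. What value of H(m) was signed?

Squares mod 55: s^1≡53, s^2≡4, s^4≡16, s^8≡36, s^16≡31
17 = 16 + 1, so s^17 ≡ 31·53 ≡ 48 (mod 55)

48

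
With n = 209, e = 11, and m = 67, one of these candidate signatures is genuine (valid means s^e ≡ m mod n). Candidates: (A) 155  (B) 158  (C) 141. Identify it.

Candidate A: Squares mod 209: 155^1≡155, 155^2≡199, 155^4≡100, 155^8≡177; 11 = 8 + 2 + 1, so 155^11 ≡ 177·199·155 ≡ 67 (mod 209)
  → matches m = 67
Candidate B: Squares mod 209: 158^1≡158, 158^2≡93, 158^4≡80, 158^8≡130; 11 = 8 + 2 + 1, so 158^11 ≡ 130·93·158 ≡ 169 (mod 209)
Candidate C: Squares mod 209: 141^1≡141, 141^2≡26, 141^4≡49, 141^8≡102; 11 = 8 + 2 + 1, so 141^11 ≡ 102·26·141 ≡ 31 (mod 209)

A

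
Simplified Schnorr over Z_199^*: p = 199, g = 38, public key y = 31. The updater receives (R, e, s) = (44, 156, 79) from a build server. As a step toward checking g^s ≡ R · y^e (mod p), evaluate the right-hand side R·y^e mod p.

Squares mod 199: 31^1≡31, 31^2≡165, 31^4≡161, 31^8≡51, 31^16≡14, 31^32≡196, 31^64≡9, 31^128≡81
156 = 128 + 16 + 8 + 4, so 31^156 ≡ 81·14·51·161 ≡ 64 (mod 199)
R · y^e ≡ 44·64 = 2816 ≡ 30 (mod 199)

30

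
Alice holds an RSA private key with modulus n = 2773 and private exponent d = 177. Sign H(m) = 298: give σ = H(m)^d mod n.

2328

(H(m))^2 ≡ 298^2 = 88804 ≡ 68
(H(m))^4 ≡ 68^2 = 4624 ≡ 1851
(H(m))^8 ≡ 1851^2 = 3426201 ≡ 1546
(H(m))^16 ≡ 1546^2 = 2390116 ≡ 2563
(H(m))^32 ≡ 2563^2 = 6568969 ≡ 2505
(H(m))^64 ≡ 2505^2 = 6275025 ≡ 2499
(H(m))^128 ≡ 2499^2 = 6245001 ≡ 205
177 = 128 + 32 + 16 + 1, so (H(m))^177 ≡ 205·2505·2563·298 ≡ 2328 (mod 2773)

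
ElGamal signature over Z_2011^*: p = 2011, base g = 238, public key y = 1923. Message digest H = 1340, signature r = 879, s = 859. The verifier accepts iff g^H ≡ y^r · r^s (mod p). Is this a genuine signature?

Left side g^H mod p:
Squares mod 2011: 238^1≡238, 238^2≡336, 238^4≡280, 238^8≡1982, 238^16≡841, 238^32≡1420, 238^64≡1378, 238^128≡500, 238^256≡636, 238^512≡285, 238^1024≡785
1340 = 1024 + 256 + 32 + 16 + 8 + 4, so 238^1340 ≡ 785·636·1420·841·1982·280 ≡ 205 (mod 2011)
Right side y^r · r^s mod p:
Squares mod 2011: 1923^1≡1923, 1923^2≡1711, 1923^4≡1516, 1923^8≡1694, 1923^16≡1950, 1923^32≡1710, 1923^64≡106, 1923^128≡1181, 1923^256≡1138, 1923^512≡1971
879 = 512 + 256 + 64 + 32 + 8 + 4 + 2 + 1, so 1923^879 ≡ 1971·1138·106·1710·1694·1516·1711·1923 ≡ 1308 (mod 2011)
Squares mod 2011: 879^1≡879, 879^2≡417, 879^4≡943, 879^8≡387, 879^16≡955, 879^32≡1042, 879^64≡1835, 879^128≡811, 879^256≡124, 879^512≡1299
859 = 512 + 256 + 64 + 16 + 8 + 2 + 1, so 879^859 ≡ 1299·124·1835·955·387·417·879 ≡ 1779 (mod 2011)
1308·1779 = 2326932 ≡ 205 (mod 2011)
205 ≡ 205 (mod 2011), so the signature is genuine.

genuine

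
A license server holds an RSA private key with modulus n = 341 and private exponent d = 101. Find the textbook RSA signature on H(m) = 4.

(H(m))^2 ≡ 4^2 = 16
(H(m))^4 ≡ 16^2 = 256
(H(m))^8 ≡ 256^2 = 65536 ≡ 64
(H(m))^16 ≡ 64^2 = 4096 ≡ 4
(H(m))^32 ≡ 4^2 = 16
(H(m))^64 ≡ 16^2 = 256
101 = 64 + 32 + 4 + 1, so (H(m))^101 ≡ 256·16·256·4 ≡ 4 (mod 341)

4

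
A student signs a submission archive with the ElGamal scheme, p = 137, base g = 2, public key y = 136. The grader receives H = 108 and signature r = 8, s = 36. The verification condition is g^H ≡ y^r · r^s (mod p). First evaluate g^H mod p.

Squares mod 137: 2^1≡2, 2^2≡4, 2^4≡16, 2^8≡119, 2^16≡50, 2^32≡34, 2^64≡60
108 = 64 + 32 + 8 + 4, so 2^108 ≡ 60·34·119·16 ≡ 73 (mod 137)

73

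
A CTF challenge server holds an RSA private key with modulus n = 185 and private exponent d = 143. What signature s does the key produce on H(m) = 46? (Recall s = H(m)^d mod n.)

181

(H(m))^2 ≡ 46^2 = 2116 ≡ 81
(H(m))^4 ≡ 81^2 = 6561 ≡ 86
(H(m))^8 ≡ 86^2 = 7396 ≡ 181
(H(m))^16 ≡ 181^2 = 32761 ≡ 16
(H(m))^32 ≡ 16^2 = 256 ≡ 71
(H(m))^64 ≡ 71^2 = 5041 ≡ 46
(H(m))^128 ≡ 46^2 = 2116 ≡ 81
143 = 128 + 8 + 4 + 2 + 1, so (H(m))^143 ≡ 81·181·86·81·46 ≡ 181 (mod 185)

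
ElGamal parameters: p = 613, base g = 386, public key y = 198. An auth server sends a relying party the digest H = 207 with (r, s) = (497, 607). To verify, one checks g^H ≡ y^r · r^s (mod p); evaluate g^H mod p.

386^2 = 148996 ≡ 37
386^4 ≡ 37^2 = 1369 ≡ 143
386^8 ≡ 143^2 = 20449 ≡ 220
386^16 ≡ 220^2 = 48400 ≡ 586
386^32 ≡ 586^2 = 343396 ≡ 116
386^64 ≡ 116^2 = 13456 ≡ 583
386^128 ≡ 583^2 = 339889 ≡ 287
207 = 128 + 64 + 8 + 4 + 2 + 1, so 386^207 ≡ 287·583·220·143·37·386 ≡ 183 (mod 613)

183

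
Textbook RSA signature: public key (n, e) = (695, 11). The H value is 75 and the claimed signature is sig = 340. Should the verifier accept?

sig^2 ≡ 340^2 = 115600 ≡ 230
sig^4 ≡ 230^2 = 52900 ≡ 80
sig^8 ≡ 80^2 = 6400 ≡ 145
11 = 8 + 2 + 1, so sig^11 ≡ 145·230·340 ≡ 75 (mod 695)
sig^11 mod 695 = 75 matches H.

accept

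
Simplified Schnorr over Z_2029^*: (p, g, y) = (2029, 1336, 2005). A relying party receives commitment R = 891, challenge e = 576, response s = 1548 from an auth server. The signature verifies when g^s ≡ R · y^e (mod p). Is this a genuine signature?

g^s mod p:
1336^2 = 1784896 ≡ 1405
1336^4 ≡ 1405^2 = 1974025 ≡ 1837
1336^8 ≡ 1837^2 = 3374569 ≡ 342
1336^16 ≡ 342^2 = 116964 ≡ 1311
1336^32 ≡ 1311^2 = 1718721 ≡ 158
1336^64 ≡ 158^2 = 24964 ≡ 616
1336^128 ≡ 616^2 = 379456 ≡ 33
1336^256 ≡ 33^2 = 1089
1336^512 ≡ 1089^2 = 1185921 ≡ 985
1336^1024 ≡ 985^2 = 970225 ≡ 363
1548 = 1024 + 512 + 8 + 4, so 1336^1548 ≡ 363·985·342·1837 ≡ 820 (mod 2029)
R · y^e mod p:
2005^2 = 4020025 ≡ 576
2005^4 ≡ 576^2 = 331776 ≡ 1049
2005^8 ≡ 1049^2 = 1100401 ≡ 683
2005^16 ≡ 683^2 = 466489 ≡ 1848
2005^32 ≡ 1848^2 = 3415104 ≡ 297
2005^64 ≡ 297^2 = 88209 ≡ 962
2005^128 ≡ 962^2 = 925444 ≡ 220
2005^256 ≡ 220^2 = 48400 ≡ 1733
2005^512 ≡ 1733^2 = 3003289 ≡ 369
576 = 512 + 64, so 2005^576 ≡ 369·962 ≡ 1932 (mod 2029)
891·1932 = 1721412 ≡ 820 (mod 2029)
820 ≡ 820 (mod 2029); signature holds.

genuine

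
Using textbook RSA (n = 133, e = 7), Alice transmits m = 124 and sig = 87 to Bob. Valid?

sig^2 ≡ 87^2 = 7569 ≡ 121
sig^4 ≡ 121^2 = 14641 ≡ 11
7 = 4 + 2 + 1, so sig^7 ≡ 11·121·87 ≡ 87 (mod 133)
87 ≠ 124, so verification fails.

no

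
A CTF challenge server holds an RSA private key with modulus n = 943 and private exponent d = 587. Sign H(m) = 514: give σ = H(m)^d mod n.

(H(m))^587 mod 943 = 71

71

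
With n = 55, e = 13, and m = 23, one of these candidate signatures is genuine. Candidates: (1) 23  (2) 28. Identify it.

1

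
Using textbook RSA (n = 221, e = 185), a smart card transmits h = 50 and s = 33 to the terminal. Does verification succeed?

passes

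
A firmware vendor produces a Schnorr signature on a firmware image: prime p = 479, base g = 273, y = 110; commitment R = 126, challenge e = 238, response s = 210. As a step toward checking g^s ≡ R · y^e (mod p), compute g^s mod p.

Squares mod 479: 273^1≡273, 273^2≡284, 273^4≡184, 273^8≡326, 273^16≡417, 273^32≡12, 273^64≡144, 273^128≡139
210 = 128 + 64 + 16 + 2, so 273^210 ≡ 139·144·417·284 ≡ 245 (mod 479)

245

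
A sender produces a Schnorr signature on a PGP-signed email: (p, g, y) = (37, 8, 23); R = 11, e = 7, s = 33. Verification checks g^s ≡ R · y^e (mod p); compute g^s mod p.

6

8^33 mod 37 = 6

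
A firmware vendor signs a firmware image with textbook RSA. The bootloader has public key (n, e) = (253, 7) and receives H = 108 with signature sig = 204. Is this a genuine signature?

sig^2 ≡ 204^2 = 41616 ≡ 124
sig^4 ≡ 124^2 = 15376 ≡ 196
7 = 4 + 2 + 1, so sig^7 ≡ 196·124·204 ≡ 228 (mod 253)
The recovered value 228 does not match the digest 108.

forged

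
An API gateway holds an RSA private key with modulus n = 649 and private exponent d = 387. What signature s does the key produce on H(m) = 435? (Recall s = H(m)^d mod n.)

206

Squares mod 649: (H(m))^1≡435, (H(m))^2≡366, (H(m))^4≡262, (H(m))^8≡499, (H(m))^16≡434, (H(m))^32≡146, (H(m))^64≡548, (H(m))^128≡466, (H(m))^256≡390
387 = 256 + 128 + 2 + 1, so (H(m))^387 ≡ 390·466·366·435 ≡ 206 (mod 649)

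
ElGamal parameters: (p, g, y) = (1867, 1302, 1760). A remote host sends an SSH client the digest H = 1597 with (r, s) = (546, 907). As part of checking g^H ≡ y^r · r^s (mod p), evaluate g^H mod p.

107

1302^2 = 1695204 ≡ 1835
1302^4 ≡ 1835^2 = 3367225 ≡ 1024
1302^8 ≡ 1024^2 = 1048576 ≡ 1189
1302^16 ≡ 1189^2 = 1413721 ≡ 402
1302^32 ≡ 402^2 = 161604 ≡ 1042
1302^64 ≡ 1042^2 = 1085764 ≡ 1037
1302^128 ≡ 1037^2 = 1075369 ≡ 1844
1302^256 ≡ 1844^2 = 3400336 ≡ 529
1302^512 ≡ 529^2 = 279841 ≡ 1658
1302^1024 ≡ 1658^2 = 2748964 ≡ 740
1597 = 1024 + 512 + 32 + 16 + 8 + 4 + 1, so 1302^1597 ≡ 740·1658·1042·402·1189·1024·1302 ≡ 107 (mod 1867)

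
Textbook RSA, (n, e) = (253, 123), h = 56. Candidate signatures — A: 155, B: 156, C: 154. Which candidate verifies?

Candidate A: Squares mod 253: 155^1≡155, 155^2≡243, 155^4≡100, 155^8≡133, 155^16≡232, 155^32≡188, 155^64≡177; 123 = 64 + 32 + 16 + 8 + 2 + 1, so 155^123 ≡ 177·188·232·133·243·155 ≡ 56 (mod 253)
  → matches h = 56
Candidate B: Squares mod 253: 156^1≡156, 156^2≡48, 156^4≡27, 156^8≡223, 156^16≡141, 156^32≡147, 156^64≡104; 123 = 64 + 32 + 16 + 8 + 2 + 1, so 156^123 ≡ 104·147·141·223·48·156 ≡ 140 (mod 253)
Candidate C: Squares mod 253: 154^1≡154, 154^2≡187, 154^4≡55, 154^8≡242, 154^16≡121, 154^32≡220, 154^64≡77; 123 = 64 + 32 + 16 + 8 + 2 + 1, so 154^123 ≡ 77·220·121·242·187·154 ≡ 187 (mod 253)

A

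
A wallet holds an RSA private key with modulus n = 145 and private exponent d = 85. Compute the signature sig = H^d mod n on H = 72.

72

H^2 ≡ 72^2 = 5184 ≡ 109
H^4 ≡ 109^2 = 11881 ≡ 136
H^8 ≡ 136^2 = 18496 ≡ 81
H^16 ≡ 81^2 = 6561 ≡ 36
H^32 ≡ 36^2 = 1296 ≡ 136
H^64 ≡ 136^2 = 18496 ≡ 81
85 = 64 + 16 + 4 + 1, so H^85 ≡ 81·36·136·72 ≡ 72 (mod 145)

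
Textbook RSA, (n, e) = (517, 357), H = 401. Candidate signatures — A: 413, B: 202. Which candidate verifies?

B

Candidate A: Squares mod 517: 413^1≡413, 413^2≡476, 413^4≡130, 413^8≡356, 413^16≡71, 413^32≡388, 413^64≡97, 413^128≡103, 413^256≡269; 357 = 256 + 64 + 32 + 4 + 1, so 413^357 ≡ 269·97·388·130·413 ≡ 173 (mod 517)
Candidate B: Squares mod 517: 202^1≡202, 202^2≡478, 202^4≡487, 202^8≡383, 202^16≡378, 202^32≡192, 202^64≡157, 202^128≡350, 202^256≡488; 357 = 256 + 64 + 32 + 4 + 1, so 202^357 ≡ 488·157·192·487·202 ≡ 401 (mod 517)
  → matches H = 401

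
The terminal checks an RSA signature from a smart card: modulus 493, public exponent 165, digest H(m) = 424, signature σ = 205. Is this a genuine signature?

Squares mod 493: σ^1≡205, σ^2≡120, σ^4≡103, σ^8≡256, σ^16≡460, σ^32≡103, σ^64≡256, σ^128≡460
165 = 128 + 32 + 4 + 1, so σ^165 ≡ 460·103·103·205 ≡ 69 (mod 493)
69 ≠ 424, so verification fails.

forged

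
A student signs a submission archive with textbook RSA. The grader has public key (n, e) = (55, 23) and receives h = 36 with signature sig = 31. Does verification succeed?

passes

sig^2 ≡ 31^2 = 961 ≡ 26
sig^4 ≡ 26^2 = 676 ≡ 16
sig^8 ≡ 16^2 = 256 ≡ 36
sig^16 ≡ 36^2 = 1296 ≡ 31
23 = 16 + 4 + 2 + 1, so sig^23 ≡ 31·16·26·31 ≡ 36 (mod 55)
sig^23 mod 55 = 36 matches h.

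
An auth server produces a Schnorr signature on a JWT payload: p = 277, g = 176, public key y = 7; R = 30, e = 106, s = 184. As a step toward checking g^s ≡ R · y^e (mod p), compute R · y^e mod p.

160

7^2 = 49
7^4 ≡ 49^2 = 2401 ≡ 185
7^8 ≡ 185^2 = 34225 ≡ 154
7^16 ≡ 154^2 = 23716 ≡ 171
7^32 ≡ 171^2 = 29241 ≡ 156
7^64 ≡ 156^2 = 24336 ≡ 237
106 = 64 + 32 + 8 + 2, so 7^106 ≡ 237·156·154·49 ≡ 190 (mod 277)
R · y^e ≡ 30·190 = 5700 ≡ 160 (mod 277)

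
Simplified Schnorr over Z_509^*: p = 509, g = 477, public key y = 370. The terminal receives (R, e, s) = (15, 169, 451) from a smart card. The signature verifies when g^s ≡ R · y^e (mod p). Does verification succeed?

g^s mod p:
Squares mod 509: 477^1≡477, 477^2≡6, 477^4≡36, 477^8≡278, 477^16≡425, 477^32≡439, 477^64≡319, 477^128≡470, 477^256≡503
451 = 256 + 128 + 64 + 2 + 1, so 477^451 ≡ 503·470·319·6·477 ≡ 390 (mod 509)
R · y^e mod p:
Squares mod 509: 370^1≡370, 370^2≡488, 370^4≡441, 370^8≡43, 370^16≡322, 370^32≡357, 370^64≡199, 370^128≡408
169 = 128 + 32 + 8 + 1, so 370^169 ≡ 408·357·43·370 ≡ 53 (mod 509)
15·53 = 795 ≡ 286 (mod 509)
390 ≠ 286; the check fails.

fails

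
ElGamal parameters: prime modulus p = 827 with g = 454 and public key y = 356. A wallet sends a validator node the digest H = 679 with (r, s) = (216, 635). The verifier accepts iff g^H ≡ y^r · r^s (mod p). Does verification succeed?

fails

Left side g^H mod p:
Squares mod 827: 454^1≡454, 454^2≡193, 454^4≡34, 454^8≡329, 454^16≡731, 454^32≡119, 454^64≡102, 454^128≡480, 454^256≡494, 454^512≡71
679 = 512 + 128 + 32 + 4 + 2 + 1, so 454^679 ≡ 71·480·119·34·193·454 ≡ 592 (mod 827)
Right side y^r · r^s mod p:
Squares mod 827: 356^1≡356, 356^2≡205, 356^4≡675, 356^8≡775, 356^16≡223, 356^32≡109, 356^64≡303, 356^128≡12
216 = 128 + 64 + 16 + 8, so 356^216 ≡ 12·303·223·775 ≡ 712 (mod 827)
Squares mod 827: 216^1≡216, 216^2≡344, 216^4≡75, 216^8≡663, 216^16≡432, 216^32≡549, 216^64≡373, 216^128≡193, 216^256≡34, 216^512≡329
635 = 512 + 64 + 32 + 16 + 8 + 2 + 1, so 216^635 ≡ 329·373·549·432·663·344·216 ≡ 667 (mod 827)
712·667 = 474904 ≡ 206 (mod 827)
592 ≠ 206, so verification fails.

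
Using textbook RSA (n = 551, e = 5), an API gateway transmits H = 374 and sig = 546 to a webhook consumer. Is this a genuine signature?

forged

sig^5 mod 551 = 181
The recovered value 181 does not match the digest 374.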